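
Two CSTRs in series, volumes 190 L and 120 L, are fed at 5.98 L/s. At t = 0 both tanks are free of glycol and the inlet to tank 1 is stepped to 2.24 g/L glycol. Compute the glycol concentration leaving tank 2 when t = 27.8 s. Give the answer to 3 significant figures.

Each tank obeys Vᵢ dCᵢ/dt = Q(Cᵢ₋₁ − Cᵢ), so τᵢ = Vᵢ/Q.
τ₁ = 190/5.98 = 31.773 s; τ₂ = 120/5.98 = 20.067 s.
Tank 1: C₁ = C_in(1 − e^(−t/τ₁)). Tank 2 (τ₁ ≠ τ₂): C₂ = C_in[1 − (τ₁ e^(−t/τ₁) − τ₂ e^(−t/τ₂))/(τ₁ − τ₂)].
At t = 27.8: e^(−t/τ₁) = 0.41688, e^(−t/τ₂) = 0.25023.
C₂ = 2.24·[1 − (31.773·0.41688 − 20.067·0.25023)/(11.706)] = 2.24·0.29745 = 0.66629 g/L.

0.666 g/L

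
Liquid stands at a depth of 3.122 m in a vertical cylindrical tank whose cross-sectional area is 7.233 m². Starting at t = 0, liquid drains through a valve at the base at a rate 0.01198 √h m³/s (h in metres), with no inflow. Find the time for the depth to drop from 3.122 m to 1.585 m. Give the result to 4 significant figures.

613.4 s

A dh/dt = −Q_out = −0.01198 √h.
∫ h^(−1/2) dh = −(0.01198/A) ∫ dt, giving 2√h = 2√h₀ − (0.01198/A) t.
t = 2A(√h₀ − √h)/0.01198 = 2·7.233·(√3.122 − √1.585)/0.01198
  = 14.4660 × (1.76692 − 1.25897) / 0.01198 = 613.356 s.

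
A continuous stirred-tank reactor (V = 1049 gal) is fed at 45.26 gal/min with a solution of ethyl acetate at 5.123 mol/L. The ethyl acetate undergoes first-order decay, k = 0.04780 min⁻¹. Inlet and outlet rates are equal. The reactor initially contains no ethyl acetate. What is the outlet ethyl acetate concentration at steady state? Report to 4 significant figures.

Species balance: V dC/dt = Q C_in − Q C − k V C.
Steady state (dC/dt = 0): C_ss = Q C_in/(Q + kV) = C_in/(1 + kV/Q).
C_ss = 45.26·5.123/(45.26 + 0.04780·1049) = 231.867/95.4022 = 2.43042 mol/L.

2.430 mol/L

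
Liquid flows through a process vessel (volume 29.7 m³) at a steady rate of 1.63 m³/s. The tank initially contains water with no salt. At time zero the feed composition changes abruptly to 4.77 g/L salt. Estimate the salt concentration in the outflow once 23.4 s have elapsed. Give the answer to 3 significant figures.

3.45 g/L

Mass balance on the solute (V constant): V dC/dt = Q(C_in − C).
So dC/dt = (C_in − C)/τ with τ = V/Q = 29.7/1.63 = 18.221 s.
Solution: C(t) = C_in + (C₀ − C_in) e^(−t/τ).
C(23.4) = 4.77 + (0 − 4.77)·e^(−23.4/18.221) = 4.77 + (-4.7700)·0.27686 = 3.4494 g/L.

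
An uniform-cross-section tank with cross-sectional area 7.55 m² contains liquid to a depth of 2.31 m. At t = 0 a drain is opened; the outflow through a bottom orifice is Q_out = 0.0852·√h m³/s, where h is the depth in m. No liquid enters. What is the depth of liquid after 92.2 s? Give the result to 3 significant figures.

With no inflow, A dh/dt = −0.0852 √h.
This is separable: 2 d(√h)/dt = −0.0852/A, so √h = √h₀ − (0.0852/(2A)) t.
√h = √2.31 − 0.0852·92.2/(2·7.55) = 1.5199 − 0.52023 = 0.99964.
h = 0.99964² = 0.99928 m.

0.999 m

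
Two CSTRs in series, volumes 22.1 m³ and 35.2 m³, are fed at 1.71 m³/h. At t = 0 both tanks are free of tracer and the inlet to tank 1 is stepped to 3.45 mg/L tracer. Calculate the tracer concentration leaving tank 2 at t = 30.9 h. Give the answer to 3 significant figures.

Time constants: τᵢ = Vᵢ/Q for each well-mixed tank.
τ₁ = 22.1/1.71 = 12.924 h; τ₂ = 35.2/1.71 = 20.585 h.
Tank 1: C₁ = C_in(1 − e^(−t/τ₁)). Tank 2 (τ₁ ≠ τ₂): C₂ = C_in[1 − (τ₁ e^(−t/τ₁) − τ₂ e^(−t/τ₂))/(τ₁ − τ₂)].
At t = 30.9: e^(−t/τ₁) = 0.091547, e^(−t/τ₂) = 0.22288.
C₂ = 3.45·[1 − (12.924·0.091547 − 20.585·0.22288)/(-7.6608)] = 3.45·0.55555 = 1.9166 mg/L.

1.92 mg/L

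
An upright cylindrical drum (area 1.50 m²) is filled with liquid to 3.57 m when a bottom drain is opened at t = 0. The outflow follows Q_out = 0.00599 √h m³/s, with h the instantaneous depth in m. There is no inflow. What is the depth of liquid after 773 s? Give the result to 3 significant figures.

Accumulation of liquid (constant cross-section A): A dh/dt = −0.00599 √h.
∫ h^(−1/2) dh = −(0.00599/A) ∫ dt, giving 2√h = 2√h₀ − (0.00599/A) t.
√h = √3.57 − 0.00599·773/(2·1.50) = 1.8894 − 1.5434 = 0.34602.
h = 0.34602² = 0.11973 m.

0.120 m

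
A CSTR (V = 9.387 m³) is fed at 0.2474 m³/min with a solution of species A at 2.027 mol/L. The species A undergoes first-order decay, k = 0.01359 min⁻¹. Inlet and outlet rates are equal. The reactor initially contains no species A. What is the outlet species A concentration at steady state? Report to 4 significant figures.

1.337 mol/L

Accumulation = in − out − consumed: V dC/dt = Q C_in − Q C − k V C.
At steady state: 0 = Q C_in − (Q + kV) C_ss, so C_ss = Q C_in/(Q + kV).
C_ss = 0.2474·2.027/(0.2474 + 0.01359·9.387) = 0.501480/0.374969 = 1.33739 mol/L.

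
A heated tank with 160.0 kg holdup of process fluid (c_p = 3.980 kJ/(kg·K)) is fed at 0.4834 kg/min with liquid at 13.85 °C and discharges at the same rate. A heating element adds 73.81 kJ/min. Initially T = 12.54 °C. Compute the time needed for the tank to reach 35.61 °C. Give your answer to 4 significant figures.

288.3 min

M c_p dT/dt = ṁ c_p (T_in − T) + Q̇.
τ = M/ṁ = 330.989 min; T_ss = T_in + Q̇/(ṁ c_p) = 52.2141 °C.
T(t) = T_ss + (T₀ − T_ss) e^(−t/τ). Set T = 35.61:
e^(−t/τ) = (35.61 − 52.2141)/(12.54 − 52.2141) = 0.418513
t = −330.989 · ln(0.418513) = 288.307 min.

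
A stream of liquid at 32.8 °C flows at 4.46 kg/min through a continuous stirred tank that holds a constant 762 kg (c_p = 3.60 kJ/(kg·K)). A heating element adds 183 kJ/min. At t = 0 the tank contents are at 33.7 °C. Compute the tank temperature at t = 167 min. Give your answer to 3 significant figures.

40.2 °C

Unsteady energy balance on the tank contents: M c_p dT/dt = ṁ c_p (T_in − T) + 183.
Rearrange: dT/dt = (T_ss − T)/τ with τ = M/ṁ = 170.85 min and T_ss = T_in + Q̇/(ṁ c_p) = 44.198 °C.
This is linear first-order; T(t) = T_ss + (T₀ − T_ss) e^(−t/τ).
T(167) = 44.198 + (-10.498)·e^(−167/170.85) = 44.198 + (-10.498)·0.37627 = 40.248 °C.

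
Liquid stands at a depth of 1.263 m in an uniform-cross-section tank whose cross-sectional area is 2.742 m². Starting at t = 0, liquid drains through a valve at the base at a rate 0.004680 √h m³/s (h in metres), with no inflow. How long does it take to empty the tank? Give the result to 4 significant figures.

1317 s

Unsteady balance on liquid volume: A dh/dt = −0.004680 √h.
∫ h^(−1/2) dh = −(0.004680/A) ∫ dt, giving 2√h = 2√h₀ − (0.004680/A) t.
Tank is empty when √h = 0: t_empty = 2A√h₀/0.004680.
t_empty = 2·2.742·√1.263/0.004680 = 5.48400·1.12383/0.004680 = 1316.90 s.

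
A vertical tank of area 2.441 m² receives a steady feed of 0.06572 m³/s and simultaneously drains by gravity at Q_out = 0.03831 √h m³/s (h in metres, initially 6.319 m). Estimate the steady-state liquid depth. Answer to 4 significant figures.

Level balance: A dh/dt = 0.06572 − 0.03831 √h. Setting dh/dt = 0:
Q_in = 0.03831 √h_ss ⇒ √h_ss = 0.06572/0.03831 = 1.71548.
h_ss = 1.71548² = 2.94287 m. (Since h₀ = 6.319 m > h_ss, the level will fall toward this value.)

2.943 m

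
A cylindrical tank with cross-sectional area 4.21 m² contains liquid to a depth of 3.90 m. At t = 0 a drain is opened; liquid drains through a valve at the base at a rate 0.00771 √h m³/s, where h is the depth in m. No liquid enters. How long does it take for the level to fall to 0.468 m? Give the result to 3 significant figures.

Accumulation of liquid (constant cross-section A): A dh/dt = −0.00771 √h.
Separate and integrate: 2(√h − √h₀) = −(0.00771/A) t.
t = 2A(√h₀ − √h)/0.00771 = 2·4.21·(√3.90 − √0.468)/0.00771
  = 8.4200 × (1.9748 − 0.68411) / 0.00771 = 1409.6 s.

1410 s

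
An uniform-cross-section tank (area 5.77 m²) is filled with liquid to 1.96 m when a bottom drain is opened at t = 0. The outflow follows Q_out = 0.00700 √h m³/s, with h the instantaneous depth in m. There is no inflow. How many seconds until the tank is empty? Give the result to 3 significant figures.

2310 s

A dh/dt = −Q_out = −0.00700 √h.
∫ h^(−1/2) dh = −(0.00700/A) ∫ dt, giving 2√h = 2√h₀ − (0.00700/A) t.
Set h = 0: 2√h₀ = (0.00700/A) t_empty ⇒ t_empty = 2A√h₀/0.00700.
t_empty = 2·5.77·√1.96/0.00700 = 11.540·1.4000/0.00700 = 2308.0 s.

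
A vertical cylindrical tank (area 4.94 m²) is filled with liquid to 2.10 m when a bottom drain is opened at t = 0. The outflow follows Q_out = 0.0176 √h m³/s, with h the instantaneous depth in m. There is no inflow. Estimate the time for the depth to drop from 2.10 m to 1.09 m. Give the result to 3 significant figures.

Accumulation of liquid (constant cross-section A): A dh/dt = −0.0176 √h.
∫ h^(−1/2) dh = −(0.0176/A) ∫ dt, giving 2√h = 2√h₀ − (0.0176/A) t.
t = 2A(√h₀ − √h)/0.0176 = 2·4.94·(√2.10 − √1.09)/0.0176
  = 9.8800 × (1.4491 − 1.0440) / 0.0176 = 227.41 s.

227 s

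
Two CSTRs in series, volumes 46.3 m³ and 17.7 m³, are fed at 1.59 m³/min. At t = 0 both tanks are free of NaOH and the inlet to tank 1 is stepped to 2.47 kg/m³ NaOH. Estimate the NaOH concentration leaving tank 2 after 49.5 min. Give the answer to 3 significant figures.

Time constants: τᵢ = Vᵢ/Q for each well-mixed tank.
τ₁ = 46.3/1.59 = 29.119 min; τ₂ = 17.7/1.59 = 11.132 min.
Tank 1: C₁ = C_in(1 − e^(−t/τ₁)). Tank 2 (τ₁ ≠ τ₂): C₂ = C_in[1 − (τ₁ e^(−t/τ₁) − τ₂ e^(−t/τ₂))/(τ₁ − τ₂)].
At t = 49.5: e^(−t/τ₁) = 0.18270, e^(−t/τ₂) = 0.011718.
C₂ = 2.47·[1 − (29.119·0.18270 − 11.132·0.011718)/(17.987)] = 2.47·0.71148 = 1.7573 kg/m³.

1.76 kg/m³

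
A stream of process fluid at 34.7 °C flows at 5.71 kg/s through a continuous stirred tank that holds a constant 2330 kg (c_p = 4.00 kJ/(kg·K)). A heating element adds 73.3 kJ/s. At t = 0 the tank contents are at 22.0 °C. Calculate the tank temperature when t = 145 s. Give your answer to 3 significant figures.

26.8 °C

Energy balance: M c_p dT/dt = ṁ c_p (T_in − T) + 73.3.
τ = M/ṁ = 408.06 s; T_ss = T_in + Q̇/(ṁ c_p) = 34.7 + 73.3/(5.71·4.00) = 37.909 °C.
Solution: T(t) = T_ss + (T₀ − T_ss) e^(−t/τ).
T(145) = 37.909 + (-15.909)·e^(−145/408.06) = 37.909 + (-15.909)·0.70093 = 26.758 °C.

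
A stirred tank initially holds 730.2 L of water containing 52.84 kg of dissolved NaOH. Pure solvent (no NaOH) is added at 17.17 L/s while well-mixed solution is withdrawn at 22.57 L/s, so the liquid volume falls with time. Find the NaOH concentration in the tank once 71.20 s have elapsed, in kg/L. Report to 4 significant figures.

Total volume: dV/dt = Q_in − Q_out = -5.40000 L/s, so V(t) = 730.2 − 5.40000 t and V(71.20) = 345.720 L.
No NaOH enters, so dm/dt = −Q_out · (m/V).
dm/m = −Q_out dt/(V₀ − 5.40000 t); integrating gives ln(m/m₀) = −(Q_out/(Q_in−Q_out)) ln(V/V₀).
m = m₀ (V₀/V)^(Q_out/(Q_in−Q_out)) = 52.84 × (730.2/345.720)^(-4.17963) = 2.32148 kg.
C = m/V = 2.32148/345.720 = 0.00671491 kg/L.

0.006715 kg/L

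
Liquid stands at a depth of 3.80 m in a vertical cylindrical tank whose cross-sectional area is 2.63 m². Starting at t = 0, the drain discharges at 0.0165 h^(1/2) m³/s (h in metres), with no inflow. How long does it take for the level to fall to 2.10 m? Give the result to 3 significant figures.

159 s

Accumulation of liquid (constant cross-section A): A dh/dt = −0.0165 √h.
This is separable: 2 d(√h)/dt = −0.0165/A, so √h = √h₀ − (0.0165/(2A)) t.
t = 2A(√h₀ − √h)/0.0165 = 2·2.63·(√3.80 − √2.10)/0.0165
  = 5.2600 × (1.9494 − 1.4491) / 0.0165 = 159.46 s.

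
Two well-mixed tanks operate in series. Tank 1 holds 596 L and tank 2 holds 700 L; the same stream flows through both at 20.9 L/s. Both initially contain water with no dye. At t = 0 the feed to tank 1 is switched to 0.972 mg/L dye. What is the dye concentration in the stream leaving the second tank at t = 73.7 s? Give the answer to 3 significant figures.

0.668 mg/L

Time constants: τᵢ = Vᵢ/Q for each well-mixed tank.
τ₁ = 596/20.9 = 28.517 s; τ₂ = 700/20.9 = 33.493 s.
Solving the cascade with C₁(0)=C₂(0)=0 gives C₂(t) = C_in[1 − (τ₁ e^(−t/τ₁) − τ₂ e^(−t/τ₂))/(τ₁ − τ₂)].
At t = 73.7: e^(−t/τ₁) = 0.075438, e^(−t/τ₂) = 0.11075.
C₂ = 0.972·[1 − (28.517·0.075438 − 33.493·0.11075)/(-4.9761)] = 0.972·0.68688 = 0.66765 mg/L.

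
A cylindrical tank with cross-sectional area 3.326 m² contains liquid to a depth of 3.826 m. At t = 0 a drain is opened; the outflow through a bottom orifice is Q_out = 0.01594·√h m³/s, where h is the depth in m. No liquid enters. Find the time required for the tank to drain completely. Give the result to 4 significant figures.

816.3 s

With no inflow, A dh/dt = −0.01594 √h.
∫ h^(−1/2) dh = −(0.01594/A) ∫ dt, giving 2√h = 2√h₀ − (0.01594/A) t.
Tank is empty when √h = 0: t_empty = 2A√h₀/0.01594.
t_empty = 2·3.326·√3.826/0.01594 = 6.65200·1.95602/0.01594 = 816.275 s.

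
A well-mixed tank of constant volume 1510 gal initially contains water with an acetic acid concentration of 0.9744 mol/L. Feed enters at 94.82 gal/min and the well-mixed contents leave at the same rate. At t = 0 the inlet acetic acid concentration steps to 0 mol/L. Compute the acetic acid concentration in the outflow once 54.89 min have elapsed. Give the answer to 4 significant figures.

0.03103 mol/L

Mass balance on the solute (V constant): V dC/dt = Q(C_in − C).
Time constant τ = V/Q = 1510/94.82 = 15.9249 min.
This is linear first-order; C(t) = C_in + (C₀ − C_in) e^(−t/τ).
C(54.89) = 0 + (0.9744 − 0)·e^(−54.89/15.9249) = 0 + (0.974400)·0.0318473 = 0.0310321 mol/L.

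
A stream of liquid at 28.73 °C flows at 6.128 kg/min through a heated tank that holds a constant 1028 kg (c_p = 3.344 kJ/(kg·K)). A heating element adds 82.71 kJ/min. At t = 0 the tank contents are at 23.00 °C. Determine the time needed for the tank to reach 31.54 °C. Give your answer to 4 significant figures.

M c_p dT/dt = ṁ c_p (T_in − T) + Q̇.
τ = M/ṁ = 167.755 min; T_ss = T_in + Q̇/(ṁ c_p) = 32.7662 °C.
T(t) = T_ss + (T₀ − T_ss) e^(−t/τ). Set T = 31.54:
e^(−t/τ) = (31.54 − 32.7662)/(23.00 − 32.7662) = 0.125556
t = −167.755 · ln(0.125556) = 348.092 min.

348.1 min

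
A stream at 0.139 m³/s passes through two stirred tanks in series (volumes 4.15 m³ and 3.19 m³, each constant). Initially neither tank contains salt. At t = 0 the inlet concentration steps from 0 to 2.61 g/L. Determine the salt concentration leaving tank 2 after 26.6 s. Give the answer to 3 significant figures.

0.702 g/L

Time constants: τᵢ = Vᵢ/Q for each well-mixed tank.
τ₁ = 4.15/0.139 = 29.856 s; τ₂ = 3.19/0.139 = 22.950 s.
Tank 1: C₁ = C_in(1 − e^(−t/τ₁)). Tank 2 (τ₁ ≠ τ₂): C₂ = C_in[1 − (τ₁ e^(−t/τ₁) − τ₂ e^(−t/τ₂))/(τ₁ − τ₂)].
At t = 26.6: e^(−t/τ₁) = 0.41027, e^(−t/τ₂) = 0.31378.
C₂ = 2.61·[1 − (29.856·0.41027 − 22.950·0.31378)/(6.9065)] = 2.61·0.26911 = 0.70237 g/L.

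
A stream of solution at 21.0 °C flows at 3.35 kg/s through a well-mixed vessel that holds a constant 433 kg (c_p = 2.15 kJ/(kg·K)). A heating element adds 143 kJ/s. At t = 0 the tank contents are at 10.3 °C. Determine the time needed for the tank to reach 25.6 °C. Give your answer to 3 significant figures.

89.8 s

M c_p dT/dt = ṁ c_p (T_in − T) + Q̇.
τ = M/ṁ = 129.25 s; T_ss = T_in + Q̇/(ṁ c_p) = 40.854 °C.
T(t) = T_ss + (T₀ − T_ss) e^(−t/τ). Set T = 25.6:
e^(−t/τ) = (25.6 − 40.854)/(10.3 − 40.854) = 0.49925
t = −129.25 · ln(0.49925) = 89.786 s.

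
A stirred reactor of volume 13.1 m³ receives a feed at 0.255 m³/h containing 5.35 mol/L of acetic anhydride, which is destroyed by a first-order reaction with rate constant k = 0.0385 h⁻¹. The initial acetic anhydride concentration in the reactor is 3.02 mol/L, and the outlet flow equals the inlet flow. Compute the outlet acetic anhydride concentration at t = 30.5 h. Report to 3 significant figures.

2.01 mol/L

V dC/dt = Q(C_in − C) − k V C.
This is linear with rate a = Q/V + k = 0.057966 h⁻¹.
C_ss = Q C_in/(Q + kV) = 1.7966 mol/L; C(t) = C_ss + (C₀ − C_ss) e^(−a t).
C(30.5) = 1.7966 + (1.2234)·e^(−0.057966·30.5) = 1.7966 + (1.2234)·0.17068 = 2.0054 mol/L.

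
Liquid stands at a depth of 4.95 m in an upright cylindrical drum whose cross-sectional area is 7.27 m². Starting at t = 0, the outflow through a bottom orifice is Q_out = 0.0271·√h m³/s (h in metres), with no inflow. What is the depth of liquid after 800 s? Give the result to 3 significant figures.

0.538 m

Volume balance on the tank: A dh/dt = −0.0271 √h.
Separate and integrate: 2(√h − √h₀) = −(0.0271/A) t.
√h = √4.95 − 0.0271·800/(2·7.27) = 2.2249 − 1.4911 = 0.73380.
h = 0.73380² = 0.53846 m.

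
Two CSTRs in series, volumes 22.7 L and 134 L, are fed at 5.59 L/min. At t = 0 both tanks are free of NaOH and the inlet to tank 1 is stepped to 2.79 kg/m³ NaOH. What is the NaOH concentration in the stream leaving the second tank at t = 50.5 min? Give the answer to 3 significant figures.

2.38 kg/m³

Species balance on tank i: dCᵢ/dt = (Cᵢ₋₁ − Cᵢ)/τᵢ with τᵢ = Vᵢ/Q.
τ₁ = 22.7/5.59 = 4.0608 min; τ₂ = 134/5.59 = 23.971 min.
Solving the cascade with C₁(0)=C₂(0)=0 gives C₂(t) = C_in[1 − (τ₁ e^(−t/τ₁) − τ₂ e^(−t/τ₂))/(τ₁ − τ₂)].
At t = 50.5: e^(−t/τ₁) = 3.9733e-06, e^(−t/τ₂) = 0.12164.
C₂ = 2.79·[1 − (4.0608·3.9733e-06 − 23.971·0.12164)/(-19.911)] = 2.79·0.85355 = 2.3814 kg/m³.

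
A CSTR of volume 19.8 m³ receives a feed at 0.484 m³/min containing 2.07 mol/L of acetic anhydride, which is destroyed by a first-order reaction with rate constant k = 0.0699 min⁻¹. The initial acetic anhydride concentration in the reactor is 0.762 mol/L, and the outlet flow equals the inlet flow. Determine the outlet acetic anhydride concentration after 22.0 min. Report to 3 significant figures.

0.565 mol/L

Species balance: V dC/dt = Q C_in − Q C − k V C.
This is linear with rate a = Q/V + k = 0.094344 min⁻¹.
C_ss = Q C_in/(Q + kV) = 0.53633 mol/L; C(t) = C_ss + (C₀ − C_ss) e^(−a t).
C(22.0) = 0.53633 + (0.22567)·e^(−0.094344·22.0) = 0.53633 + (0.22567)·0.12548 = 0.56465 mol/L.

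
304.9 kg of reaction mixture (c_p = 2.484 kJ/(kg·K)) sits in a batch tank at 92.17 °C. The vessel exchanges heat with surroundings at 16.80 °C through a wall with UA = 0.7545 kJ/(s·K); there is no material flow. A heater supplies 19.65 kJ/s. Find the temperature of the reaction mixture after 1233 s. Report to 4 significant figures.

57.29 °C

Unsteady energy balance on the tank contents: M c_p dT/dt = −UA(T − T_amb) + Q̇.
dT/dt = (T_ss − T)/τ with T_ss = T_amb + Q̇/UA = 16.80 + 19.65/0.7545 = 42.8437 °C, τ = M c_p/UA = 304.9·2.484/0.7545 = 1003.81 s.
This is linear first-order; T(t) = T_ss + (T₀ − T_ss) e^(−t/τ).
T(1233) = 42.8437 + (49.3263)·0.292783 = 57.2856 °C.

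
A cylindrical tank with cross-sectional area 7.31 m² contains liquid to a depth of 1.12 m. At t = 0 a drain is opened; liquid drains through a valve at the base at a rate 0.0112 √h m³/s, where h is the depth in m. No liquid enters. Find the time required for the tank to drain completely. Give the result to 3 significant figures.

1380 s

With no inflow, A dh/dt = −0.0112 √h.
This is separable: 2 d(√h)/dt = −0.0112/A, so √h = √h₀ − (0.0112/(2A)) t.
Tank is empty when √h = 0: t_empty = 2A√h₀/0.0112.
t_empty = 2·7.31·√1.12/0.0112 = 14.620·1.0583/0.0112 = 1381.5 s.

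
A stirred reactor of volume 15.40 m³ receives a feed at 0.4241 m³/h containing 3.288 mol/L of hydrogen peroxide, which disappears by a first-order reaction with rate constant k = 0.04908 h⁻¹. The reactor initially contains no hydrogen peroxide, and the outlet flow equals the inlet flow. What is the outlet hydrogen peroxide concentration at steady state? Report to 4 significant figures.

Species balance: V dC/dt = Q C_in − Q C − k V C.
Steady state (dC/dt = 0): C_ss = Q C_in/(Q + kV) = C_in/(1 + kV/Q).
C_ss = 0.4241·3.288/(0.4241 + 0.04908·15.40) = 1.39444/1.17993 = 1.18180 mol/L.

1.182 mol/L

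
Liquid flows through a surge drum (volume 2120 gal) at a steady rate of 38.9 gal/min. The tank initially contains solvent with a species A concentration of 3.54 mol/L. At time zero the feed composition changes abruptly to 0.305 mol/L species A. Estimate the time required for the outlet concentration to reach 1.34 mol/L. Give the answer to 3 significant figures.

Unsteady species balance (constant V, well mixed): V dC/dt = Q(C_in − C), so τ = V/Q = 54.499 min.
C(t) = C_in + (C₀ − C_in) e^(−t/τ). Set C = 1.34 and solve for t:
e^(−t/τ) = (C − C_in)/(C₀ − C_in) = (1.34 − 0.305)/(3.54 − 0.305) = 0.31994
t = −τ ln(…) = 54.499 × 1.1396 = 62.108 min.

62.1 min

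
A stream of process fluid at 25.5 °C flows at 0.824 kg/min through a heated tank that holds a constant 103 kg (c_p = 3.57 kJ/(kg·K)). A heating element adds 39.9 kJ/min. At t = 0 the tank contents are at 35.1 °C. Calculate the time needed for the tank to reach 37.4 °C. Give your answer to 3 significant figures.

M c_p dT/dt = ṁ c_p (T_in − T) + Q̇.
τ = M/ṁ = 125.00 min; T_ss = T_in + Q̇/(ṁ c_p) = 39.064 °C.
T(t) = T_ss + (T₀ − T_ss) e^(−t/τ). Set T = 37.4:
e^(−t/τ) = (37.4 − 39.064)/(35.1 − 39.064) = 0.41973
t = −125.00 · ln(0.41973) = 108.52 min.

109 min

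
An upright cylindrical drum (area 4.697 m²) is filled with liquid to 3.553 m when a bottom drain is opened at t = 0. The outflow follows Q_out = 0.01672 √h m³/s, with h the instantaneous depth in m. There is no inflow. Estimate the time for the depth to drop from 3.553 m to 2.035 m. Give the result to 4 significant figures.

257.6 s

With no inflow, A dh/dt = −0.01672 √h.
∫ h^(−1/2) dh = −(0.01672/A) ∫ dt, giving 2√h = 2√h₀ − (0.01672/A) t.
t = 2A(√h₀ − √h)/0.01672 = 2·4.697·(√3.553 − √2.035)/0.01672
  = 9.39400 × (1.88494 − 1.42653) / 0.01672 = 257.552 s.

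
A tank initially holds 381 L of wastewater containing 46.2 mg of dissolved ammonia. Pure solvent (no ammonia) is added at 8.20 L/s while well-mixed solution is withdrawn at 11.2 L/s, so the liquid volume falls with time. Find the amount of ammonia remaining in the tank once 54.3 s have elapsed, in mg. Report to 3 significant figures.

5.76 mg

Let m(t) be the amount of ammonia. Volume: V(t) = V₀ + (Q_in − Q_out) t = 381 − 3.0000 t; V(54.3) = 218.10 L.
Solute balance: dm/dt = 0 − Q_out C = −Q_out m/V(t).
Separate: dm/m = −Q_out dt/V(t) ⇒ ln(m/m₀) = −(Q_out/(Q_in−Q_out)) ln(V/V₀).
m = m₀ (V₀/V)^(Q_out/(Q_in−Q_out)) = 46.2 × (381/218.10)^(-3.7333) = 5.7567 mg.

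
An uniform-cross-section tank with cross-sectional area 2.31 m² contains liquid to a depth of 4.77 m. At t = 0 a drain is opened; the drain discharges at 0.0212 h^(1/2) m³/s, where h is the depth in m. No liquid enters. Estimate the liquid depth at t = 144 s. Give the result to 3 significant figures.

A dh/dt = −Q_out = −0.0212 √h.
This is separable: 2 d(√h)/dt = −0.0212/A, so √h = √h₀ − (0.0212/(2A)) t.
√h = √4.77 − 0.0212·144/(2·2.31) = 2.1840 − 0.66078 = 1.5233.
h = 1.5233² = 2.3203 m.

2.32 m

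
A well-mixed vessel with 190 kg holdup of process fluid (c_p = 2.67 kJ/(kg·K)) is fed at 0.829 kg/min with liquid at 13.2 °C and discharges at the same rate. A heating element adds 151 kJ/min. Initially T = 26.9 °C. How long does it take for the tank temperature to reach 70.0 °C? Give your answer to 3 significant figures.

M c_p dT/dt = ṁ c_p (T_in − T) + Q̇.
τ = M/ṁ = 229.19 min; T_ss = T_in + Q̇/(ṁ c_p) = 81.420 °C.
T(t) = T_ss + (T₀ − T_ss) e^(−t/τ). Set T = 70.0:
e^(−t/τ) = (70.0 − 81.420)/(26.9 − 81.420) = 0.20946
t = −229.19 · ln(0.20946) = 358.27 min.

358 min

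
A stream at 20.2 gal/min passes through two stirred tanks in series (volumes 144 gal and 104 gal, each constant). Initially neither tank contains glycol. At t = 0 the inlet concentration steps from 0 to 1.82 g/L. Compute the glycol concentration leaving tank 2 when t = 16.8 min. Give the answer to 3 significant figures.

1.38 g/L

Each tank obeys Vᵢ dCᵢ/dt = Q(Cᵢ₋₁ − Cᵢ), so τᵢ = Vᵢ/Q.
τ₁ = 144/20.2 = 7.1287 min; τ₂ = 104/20.2 = 5.1485 min.
Tank 1: C₁ = C_in(1 − e^(−t/τ₁)). Tank 2 (τ₁ ≠ τ₂): C₂ = C_in[1 − (τ₁ e^(−t/τ₁) − τ₂ e^(−t/τ₂))/(τ₁ − τ₂)].
At t = 16.8: e^(−t/τ₁) = 0.094735, e^(−t/τ₂) = 0.038270.
C₂ = 1.82·[1 − (7.1287·0.094735 − 5.1485·0.038270)/(1.9802)] = 1.82·0.75846 = 1.3804 g/L.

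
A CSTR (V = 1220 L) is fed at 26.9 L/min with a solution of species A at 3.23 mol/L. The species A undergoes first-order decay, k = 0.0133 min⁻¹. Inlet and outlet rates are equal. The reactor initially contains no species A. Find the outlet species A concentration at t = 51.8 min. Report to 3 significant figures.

Accumulation = in − out − consumed: V dC/dt = Q C_in − Q C − k V C.
This is linear with rate a = Q/V + k = 0.035349 min⁻¹.
C_ss = Q C_in/(Q + kV) = 2.0147 mol/L; C(t) = C_ss + (C₀ − C_ss) e^(−a t).
C(51.8) = 2.0147 + (-2.0147)·e^(−0.035349·51.8) = 2.0147 + (-2.0147)·0.16024 = 1.6919 mol/L.

1.69 mol/L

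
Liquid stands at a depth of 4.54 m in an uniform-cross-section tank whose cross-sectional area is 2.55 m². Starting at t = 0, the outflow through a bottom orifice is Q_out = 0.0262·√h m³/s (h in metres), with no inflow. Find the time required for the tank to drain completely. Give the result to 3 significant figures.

With no inflow, A dh/dt = −0.0262 √h.
∫ h^(−1/2) dh = −(0.0262/A) ∫ dt, giving 2√h = 2√h₀ − (0.0262/A) t.
Tank is empty when √h = 0: t_empty = 2A√h₀/0.0262.
t_empty = 2·2.55·√4.54/0.0262 = 5.1000·2.1307/0.0262 = 414.76 s.

415 s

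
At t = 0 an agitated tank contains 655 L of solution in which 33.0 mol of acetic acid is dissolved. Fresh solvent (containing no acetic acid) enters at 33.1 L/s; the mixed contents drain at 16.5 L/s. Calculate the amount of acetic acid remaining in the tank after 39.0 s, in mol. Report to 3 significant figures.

16.7 mol

Total volume: dV/dt = Q_in − Q_out = 16.600 L/s, so V(t) = 655 + 16.600 t and V(39.0) = 1302.4 L.
Solute balance: dm/dt = 0 − Q_out C = −Q_out m/V(t).
Separate: dm/m = −Q_out dt/V(t) ⇒ ln(m/m₀) = −(Q_out/(Q_in−Q_out)) ln(V/V₀).
m = m₀ (V₀/V)^(Q_out/(Q_in−Q_out)) = 33.0 × (655/1302.4)^(0.99398) = 16.665 mol.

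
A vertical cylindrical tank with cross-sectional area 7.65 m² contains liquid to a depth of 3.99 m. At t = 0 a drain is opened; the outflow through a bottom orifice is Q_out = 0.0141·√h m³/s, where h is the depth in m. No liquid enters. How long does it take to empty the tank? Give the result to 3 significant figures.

2170 s

A dh/dt = −Q_out = −0.0141 √h.
Separate and integrate: 2(√h − √h₀) = −(0.0141/A) t.
Tank is empty when √h = 0: t_empty = 2A√h₀/0.0141.
t_empty = 2·7.65·√3.99/0.0141 = 15.300·1.9975/0.0141 = 2167.5 s.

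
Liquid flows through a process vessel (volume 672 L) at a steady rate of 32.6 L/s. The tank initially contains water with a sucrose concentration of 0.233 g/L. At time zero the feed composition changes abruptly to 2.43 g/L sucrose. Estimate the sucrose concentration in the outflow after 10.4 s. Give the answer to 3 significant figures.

1.10 g/L

Transient balance on the dissolved component: V dC/dt = Q(C_in − C).
Time constant τ = V/Q = 672/32.6 = 20.613 s.
This is linear first-order; C(t) = C_in + (C₀ − C_in) e^(−t/τ).
C(10.4) = 2.43 + (0.233 − 2.43)·e^(−10.4/20.613) = 2.43 + (-2.1970)·0.60379 = 1.1035 g/L.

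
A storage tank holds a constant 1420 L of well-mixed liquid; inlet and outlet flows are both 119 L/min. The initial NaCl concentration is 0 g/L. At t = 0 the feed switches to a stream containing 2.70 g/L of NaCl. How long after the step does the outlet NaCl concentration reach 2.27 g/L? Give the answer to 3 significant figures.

Accumulation = in − out for the solute gives V dC/dt = Q(C_in − C), so τ = V/Q = 11.933 min.
C(t) = C_in + (C₀ − C_in) e^(−t/τ). Set C = 2.27 and solve for t:
e^(−t/τ) = (C − C_in)/(C₀ − C_in) = (2.27 − 2.70)/(0 − 2.70) = 0.15926
t = −τ ln(…) = 11.933 × 1.8372 = 21.923 min.

21.9 min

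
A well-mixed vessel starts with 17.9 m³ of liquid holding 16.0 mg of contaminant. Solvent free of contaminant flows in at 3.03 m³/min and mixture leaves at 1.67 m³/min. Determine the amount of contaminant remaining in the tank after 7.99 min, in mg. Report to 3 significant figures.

Let m(t) be the amount of contaminant. Volume: V(t) = V₀ + (Q_in − Q_out) t = 17.9 + 1.3600 t; V(7.99) = 28.766 m³.
Species balance (pure solvent in): dm/dt = −Q_out · m/V(t).
dm/m = −Q_out dt/(V₀ + 1.3600 t); integrating gives ln(m/m₀) = −(Q_out/(Q_in−Q_out)) ln(V/V₀).
m = m₀ (V₀/V)^(Q_out/(Q_in−Q_out)) = 16.0 × (17.9/28.766)^(1.2279) = 8.9356 mg.

8.94 mg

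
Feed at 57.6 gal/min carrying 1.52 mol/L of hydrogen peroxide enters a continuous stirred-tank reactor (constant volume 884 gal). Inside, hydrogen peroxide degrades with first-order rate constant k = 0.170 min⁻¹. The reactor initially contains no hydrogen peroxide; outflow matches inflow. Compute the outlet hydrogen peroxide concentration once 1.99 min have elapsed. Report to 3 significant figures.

0.157 mol/L

Species balance: V dC/dt = Q C_in − Q C − k V C.
This is linear with rate a = Q/V + k = 0.23516 min⁻¹.
C_ss = Q C_in/(Q + kV) = 0.42117 mol/L; C(t) = C_ss + (C₀ − C_ss) e^(−a t).
C(1.99) = 0.42117 + (-0.42117)·e^(−0.23516·1.99) = 0.42117 + (-0.42117)·0.62628 = 0.15740 mol/L.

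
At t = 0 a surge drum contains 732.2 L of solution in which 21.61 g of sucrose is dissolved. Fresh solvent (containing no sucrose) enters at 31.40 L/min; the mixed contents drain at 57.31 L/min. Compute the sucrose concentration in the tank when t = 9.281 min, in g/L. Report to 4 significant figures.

Total volume: dV/dt = Q_in − Q_out = -25.9100 L/min, so V(t) = 732.2 − 25.9100 t and V(9.281) = 491.729 L.
No sucrose enters, so dm/dt = −Q_out · (m/V).
dm/m = −Q_out dt/(V₀ − 25.9100 t); integrating gives ln(m/m₀) = −(Q_out/(Q_in−Q_out)) ln(V/V₀).
m = m₀ (V₀/V)^(Q_out/(Q_in−Q_out)) = 21.61 × (732.2/491.729)^(-2.21189) = 8.95801 g.
C = m/V = 8.95801/491.729 = 0.0182174 g/L.

0.01822 g/L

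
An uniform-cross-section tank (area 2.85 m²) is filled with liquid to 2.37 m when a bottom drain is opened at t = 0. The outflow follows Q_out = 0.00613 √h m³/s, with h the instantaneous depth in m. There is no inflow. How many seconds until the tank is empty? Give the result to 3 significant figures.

Mass balance (ρ constant): A dh/dt = −0.00613 √h.
∫ h^(−1/2) dh = −(0.00613/A) ∫ dt, giving 2√h = 2√h₀ − (0.00613/A) t.
Tank is empty when √h = 0: t_empty = 2A√h₀/0.00613.
t_empty = 2·2.85·√2.37/0.00613 = 5.7000·1.5395/0.00613 = 1431.5 s.

1430 s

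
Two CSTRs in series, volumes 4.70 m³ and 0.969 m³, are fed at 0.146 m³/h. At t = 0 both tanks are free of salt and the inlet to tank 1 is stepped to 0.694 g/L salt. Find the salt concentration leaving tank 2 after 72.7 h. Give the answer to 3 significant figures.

0.603 g/L

Each tank obeys Vᵢ dCᵢ/dt = Q(Cᵢ₋₁ − Cᵢ), so τᵢ = Vᵢ/Q.
τ₁ = 4.70/0.146 = 32.192 h; τ₂ = 0.969/0.146 = 6.6370 h.
Tank 1: C₁ = C_in(1 − e^(−t/τ₁)). Tank 2 (τ₁ ≠ τ₂): C₂ = C_in[1 − (τ₁ e^(−t/τ₁) − τ₂ e^(−t/τ₂))/(τ₁ − τ₂)].
At t = 72.7: e^(−t/τ₁) = 0.10452, e^(−t/τ₂) = 1.7492e-05.
C₂ = 0.694·[1 − (32.192·0.10452 − 6.6370·1.7492e-05)/(25.555)] = 0.694·0.86833 = 0.60262 g/L.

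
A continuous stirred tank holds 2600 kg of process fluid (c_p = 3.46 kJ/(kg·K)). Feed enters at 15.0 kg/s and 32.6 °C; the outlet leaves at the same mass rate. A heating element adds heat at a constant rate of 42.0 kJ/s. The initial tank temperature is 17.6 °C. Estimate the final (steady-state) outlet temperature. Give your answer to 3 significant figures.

33.4 °C

Energy balance: M c_p dT/dt = ṁ c_p (T_in − T) + 42.0.
At steady state dT/dt = 0 ⇒ T_ss = T_in + Q̇/(ṁ c_p) = 32.6 + 42.0/(15.0·3.46) = 33.409 °C.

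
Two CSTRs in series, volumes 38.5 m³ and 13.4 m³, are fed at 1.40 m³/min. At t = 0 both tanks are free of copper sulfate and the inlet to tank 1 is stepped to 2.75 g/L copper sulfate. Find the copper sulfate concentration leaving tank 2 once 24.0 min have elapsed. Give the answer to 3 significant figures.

1.11 g/L

Species balance on tank i: dCᵢ/dt = (Cᵢ₋₁ − Cᵢ)/τᵢ with τᵢ = Vᵢ/Q.
τ₁ = 38.5/1.40 = 27.500 min; τ₂ = 13.4/1.40 = 9.5714 min.
Tank 1: C₁ = C_in(1 − e^(−t/τ₁)). Tank 2 (τ₁ ≠ τ₂): C₂ = C_in[1 − (τ₁ e^(−t/τ₁) − τ₂ e^(−t/τ₂))/(τ₁ − τ₂)].
At t = 24.0: e^(−t/τ₁) = 0.41781, e^(−t/τ₂) = 0.081475.
C₂ = 2.75·[1 − (27.500·0.41781 − 9.5714·0.081475)/(17.929)] = 2.75·0.40263 = 1.1072 g/L.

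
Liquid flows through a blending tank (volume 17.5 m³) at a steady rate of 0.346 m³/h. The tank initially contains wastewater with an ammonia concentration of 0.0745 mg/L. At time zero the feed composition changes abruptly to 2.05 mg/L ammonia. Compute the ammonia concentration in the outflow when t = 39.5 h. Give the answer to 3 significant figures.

1.15 mg/L

Accumulation = in − out for the solute gives V dC/dt = Q(C_in − C).
Rewrite as dC/dt + C/τ = C_in/τ, τ = V/Q = 50.578 h.
C approaches C_in exponentially: C(t) = C_in + (C₀ − C_in) e^(−t/τ).
C(39.5) = 2.05 + (0.0745 − 2.05)·e^(−39.5/50.578) = 2.05 + (-1.9755)·0.45796 = 1.1453 mg/L.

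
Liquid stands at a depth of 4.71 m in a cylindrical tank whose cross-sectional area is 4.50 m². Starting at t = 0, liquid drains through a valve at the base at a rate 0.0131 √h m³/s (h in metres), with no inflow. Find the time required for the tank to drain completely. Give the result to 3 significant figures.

1490 s

Mass balance (ρ constant): A dh/dt = −0.0131 √h.
This is separable: 2 d(√h)/dt = −0.0131/A, so √h = √h₀ − (0.0131/(2A)) t.
Set h = 0: 2√h₀ = (0.0131/A) t_empty ⇒ t_empty = 2A√h₀/0.0131.
t_empty = 2·4.50·√4.71/0.0131 = 9.0000·2.1703/0.0131 = 1491.0 s.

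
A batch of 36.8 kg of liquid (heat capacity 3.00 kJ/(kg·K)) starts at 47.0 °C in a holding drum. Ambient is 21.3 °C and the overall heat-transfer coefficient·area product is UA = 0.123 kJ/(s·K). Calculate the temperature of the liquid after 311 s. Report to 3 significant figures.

Unsteady energy balance on the tank contents: M c_p dT/dt = −UA(T − T_amb).
dT/dt = (T_ss − T)/τ with T_ss = T_amb = 21.300 °C, τ = M c_p/UA = 36.8·3.00/0.123 = 897.56 s.
This is linear first-order; T(t) = T_ss + (T₀ − T_ss) e^(−t/τ).
T(311) = 21.300 + (25.700)·0.70716 = 39.474 °C.

39.5 °C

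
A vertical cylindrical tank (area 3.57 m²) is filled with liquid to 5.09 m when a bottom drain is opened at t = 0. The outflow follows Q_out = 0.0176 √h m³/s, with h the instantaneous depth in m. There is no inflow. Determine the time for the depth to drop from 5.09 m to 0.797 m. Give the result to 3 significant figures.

A dh/dt = −Q_out = −0.0176 √h.
This is separable: 2 d(√h)/dt = −0.0176/A, so √h = √h₀ − (0.0176/(2A)) t.
t = 2A(√h₀ − √h)/0.0176 = 2·3.57·(√5.09 − √0.797)/0.0176
  = 7.1400 × (2.2561 − 0.89275) / 0.0176 = 553.09 s.

553 s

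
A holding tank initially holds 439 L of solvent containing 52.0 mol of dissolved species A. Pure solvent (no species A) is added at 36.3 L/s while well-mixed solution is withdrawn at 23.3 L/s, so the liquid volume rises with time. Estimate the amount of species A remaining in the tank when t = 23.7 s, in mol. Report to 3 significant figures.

20.1 mol

Let m(t) be the amount of species A. Volume: V(t) = V₀ + (Q_in − Q_out) t = 439 + 13.000 t; V(23.7) = 747.10 L.
No species A enters, so dm/dt = −Q_out · (m/V).
Separate: dm/m = −Q_out dt/V(t) ⇒ ln(m/m₀) = −(Q_out/(Q_in−Q_out)) ln(V/V₀).
m = m₀ (V₀/V)^(Q_out/(Q_in−Q_out)) = 52.0 × (439/747.10)^(1.7923) = 20.051 mol.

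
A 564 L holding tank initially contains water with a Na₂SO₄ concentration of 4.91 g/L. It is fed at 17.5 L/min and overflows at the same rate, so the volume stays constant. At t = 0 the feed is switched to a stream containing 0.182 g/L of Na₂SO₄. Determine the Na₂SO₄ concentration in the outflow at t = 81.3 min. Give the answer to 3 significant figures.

0.561 g/L

Accumulation = in − out for the solute gives V dC/dt = Q(C_in − C).
Time constant τ = V/Q = 564/17.5 = 32.229 min.
Solution: C(t) = C_in + (C₀ − C_in) e^(−t/τ).
C(81.3) = 0.182 + (4.91 − 0.182)·e^(−81.3/32.229) = 0.182 + (4.7280)·0.080250 = 0.56142 g/L.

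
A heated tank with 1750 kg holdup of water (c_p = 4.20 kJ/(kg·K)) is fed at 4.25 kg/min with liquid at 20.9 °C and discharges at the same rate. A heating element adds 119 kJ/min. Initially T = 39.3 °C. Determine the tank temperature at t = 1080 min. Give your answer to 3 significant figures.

28.4 °C

M c_p dT/dt = ṁ c_p (T_in − T) + Q̇.
Rearrange: dT/dt = (T_ss − T)/τ with τ = M/ṁ = 411.76 min and T_ss = T_in + Q̇/(ṁ c_p) = 27.567 °C.
Integrating: T(t) = T_ss + (T₀ − T_ss) e^(−t/τ).
T(1080) = 27.567 + (11.733)·e^(−1080/411.76) = 27.567 + (11.733)·0.072595 = 28.418 °C.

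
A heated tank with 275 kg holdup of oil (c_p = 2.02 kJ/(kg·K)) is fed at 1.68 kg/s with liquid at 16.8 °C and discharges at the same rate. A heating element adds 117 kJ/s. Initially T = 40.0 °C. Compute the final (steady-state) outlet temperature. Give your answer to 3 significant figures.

M c_p dT/dt = ṁ c_p (T_in − T) + Q̇.
At steady state dT/dt = 0 ⇒ T_ss = T_in + Q̇/(ṁ c_p) = 16.8 + 117/(1.68·2.02) = 51.277 °C.

51.3 °C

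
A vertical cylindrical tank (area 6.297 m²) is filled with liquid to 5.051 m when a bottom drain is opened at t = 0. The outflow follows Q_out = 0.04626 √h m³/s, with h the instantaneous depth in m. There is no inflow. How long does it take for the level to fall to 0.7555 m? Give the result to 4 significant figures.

375.2 s

Accumulation of liquid (constant cross-section A): A dh/dt = −0.04626 √h.
This is separable: 2 d(√h)/dt = −0.04626/A, so √h = √h₀ − (0.04626/(2A)) t.
t = 2A(√h₀ − √h)/0.04626 = 2·6.297·(√5.051 − √0.7555)/0.04626
  = 12.5940 × (2.24744 − 0.869195) / 0.04626 = 375.220 s.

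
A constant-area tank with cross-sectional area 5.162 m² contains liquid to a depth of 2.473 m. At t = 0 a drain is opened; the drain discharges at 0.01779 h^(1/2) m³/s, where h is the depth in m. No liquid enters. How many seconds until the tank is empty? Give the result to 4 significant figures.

Volume balance on the tank: A dh/dt = −0.01779 √h.
This is separable: 2 d(√h)/dt = −0.01779/A, so √h = √h₀ − (0.01779/(2A)) t.
Set h = 0: 2√h₀ = (0.01779/A) t_empty ⇒ t_empty = 2A√h₀/0.01779.
t_empty = 2·5.162·√2.473/0.01779 = 10.3240·1.57258/0.01779 = 912.608 s.

912.6 s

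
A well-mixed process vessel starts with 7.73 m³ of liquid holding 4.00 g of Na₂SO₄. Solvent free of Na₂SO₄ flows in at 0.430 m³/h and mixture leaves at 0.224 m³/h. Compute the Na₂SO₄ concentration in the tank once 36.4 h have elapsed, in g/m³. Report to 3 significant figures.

0.126 g/m³

Let m(t) be the amount of Na₂SO₄. Volume: V(t) = V₀ + (Q_in − Q_out) t = 7.73 + 0.20600 t; V(36.4) = 15.228 m³.
No Na₂SO₄ enters, so dm/dt = −Q_out · (m/V).
dm/m = −Q_out dt/(V₀ + 0.20600 t); integrating gives ln(m/m₀) = −(Q_out/(Q_in−Q_out)) ln(V/V₀).
m = m₀ (V₀/V)^(Q_out/(Q_in−Q_out)) = 4.00 × (7.73/15.228)^(1.0874) = 1.9136 g.
C = m/V = 1.9136/15.228 = 0.12566 g/m³.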